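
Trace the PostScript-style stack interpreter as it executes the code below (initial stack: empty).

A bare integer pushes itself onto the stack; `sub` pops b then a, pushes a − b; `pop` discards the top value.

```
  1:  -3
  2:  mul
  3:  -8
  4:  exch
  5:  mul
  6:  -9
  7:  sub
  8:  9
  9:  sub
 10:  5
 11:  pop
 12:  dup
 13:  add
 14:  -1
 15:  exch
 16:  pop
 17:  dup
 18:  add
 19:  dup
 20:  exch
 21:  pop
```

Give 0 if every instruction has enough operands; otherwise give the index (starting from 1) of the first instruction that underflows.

2

-3 → -3
mul  — needs 2 operands, stack has 1 → underflow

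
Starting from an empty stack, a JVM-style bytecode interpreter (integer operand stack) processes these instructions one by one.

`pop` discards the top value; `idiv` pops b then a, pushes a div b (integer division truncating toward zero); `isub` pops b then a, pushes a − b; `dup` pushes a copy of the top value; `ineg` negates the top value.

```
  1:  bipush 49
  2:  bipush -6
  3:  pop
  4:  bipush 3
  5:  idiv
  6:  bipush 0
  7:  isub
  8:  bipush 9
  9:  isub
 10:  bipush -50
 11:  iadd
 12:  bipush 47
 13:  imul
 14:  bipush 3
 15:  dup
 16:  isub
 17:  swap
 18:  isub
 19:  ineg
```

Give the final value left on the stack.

-2021

bipush 49  → 49
bipush -6  → 49 -6
pop        → 49
bipush 3   → 49 3
idiv       → 16
bipush 0   → 16 0
isub       → 16
bipush 9   → 16 9
isub       → 7
bipush -50 → 7 -50
iadd       → -43
bipush 47  → -43 47
imul       → -2021
bipush 3   → -2021 3
dup        → -2021 3 3
isub       → -2021 0
swap       → 0 -2021
isub       → 2021
ineg       → -2021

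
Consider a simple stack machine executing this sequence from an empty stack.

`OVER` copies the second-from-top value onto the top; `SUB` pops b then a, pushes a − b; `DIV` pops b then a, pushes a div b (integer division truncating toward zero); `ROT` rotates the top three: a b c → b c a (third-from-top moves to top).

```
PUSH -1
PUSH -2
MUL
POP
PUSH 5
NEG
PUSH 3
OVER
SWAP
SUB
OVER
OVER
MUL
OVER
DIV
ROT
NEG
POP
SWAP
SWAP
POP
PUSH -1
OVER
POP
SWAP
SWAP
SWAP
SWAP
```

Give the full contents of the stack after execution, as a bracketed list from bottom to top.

[-8, -1]

PUSH -1  [-1]
PUSH -2  [-1, -2]
MUL      [2]
POP      []
PUSH 5   [5]
NEG      [-5]
PUSH 3   [-5, 3]
OVER     [-5, 3, -5]
SWAP     [-5, -5, 3]
SUB      [-5, -8]
OVER     [-5, -8, -5]
OVER     [-5, -8, -5, -8]
MUL      [-5, -8, 40]
OVER     [-5, -8, 40, -8]
DIV      [-5, -8, -5]
ROT      [-8, -5, -5]
NEG      [-8, -5, 5]
POP      [-8, -5]
SWAP     [-5, -8]
SWAP     [-8, -5]
POP      [-8]
PUSH -1  [-8, -1]
OVER     [-8, -1, -8]
POP      [-8, -1]
SWAP     [-1, -8]
SWAP     [-8, -1]
SWAP     [-1, -8]
SWAP     [-8, -1]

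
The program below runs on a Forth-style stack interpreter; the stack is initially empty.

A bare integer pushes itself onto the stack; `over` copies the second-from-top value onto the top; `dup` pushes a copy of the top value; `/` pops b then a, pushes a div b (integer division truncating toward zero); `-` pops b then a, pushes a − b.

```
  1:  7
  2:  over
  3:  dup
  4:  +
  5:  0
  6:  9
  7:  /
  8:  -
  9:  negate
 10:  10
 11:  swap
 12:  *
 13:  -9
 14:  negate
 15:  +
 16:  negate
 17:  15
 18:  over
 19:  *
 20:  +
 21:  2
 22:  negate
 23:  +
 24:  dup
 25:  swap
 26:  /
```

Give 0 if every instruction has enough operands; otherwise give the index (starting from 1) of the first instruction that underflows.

2

7  [7]
over  — needs 2 operands, stack has 1 → underflow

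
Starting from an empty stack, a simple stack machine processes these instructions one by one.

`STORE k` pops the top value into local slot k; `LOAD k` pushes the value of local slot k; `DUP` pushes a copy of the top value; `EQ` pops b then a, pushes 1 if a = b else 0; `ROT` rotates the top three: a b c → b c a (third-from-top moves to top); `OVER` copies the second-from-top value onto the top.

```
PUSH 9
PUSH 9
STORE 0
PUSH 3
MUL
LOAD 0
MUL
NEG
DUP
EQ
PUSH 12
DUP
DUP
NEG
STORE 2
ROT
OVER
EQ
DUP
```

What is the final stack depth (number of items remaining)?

4

PUSH 9  : [9]
PUSH 9  : [9, 9]
STORE 0 : [9]
PUSH 3  : [9, 3]
MUL     : [27]
LOAD 0  : [27, 9]
MUL     : [243]
NEG     : [-243]
DUP     : [-243, -243]
EQ      : [1]
PUSH 12 : [1, 12]
DUP     : [1, 12, 12]
DUP     : [1, 12, 12, 12]
NEG     : [1, 12, 12, -12]
STORE 2 : [1, 12, 12]
ROT     : [12, 12, 1]
OVER    : [12, 12, 1, 12]
EQ      : [12, 12, 0]
DUP     : [12, 12, 0, 0]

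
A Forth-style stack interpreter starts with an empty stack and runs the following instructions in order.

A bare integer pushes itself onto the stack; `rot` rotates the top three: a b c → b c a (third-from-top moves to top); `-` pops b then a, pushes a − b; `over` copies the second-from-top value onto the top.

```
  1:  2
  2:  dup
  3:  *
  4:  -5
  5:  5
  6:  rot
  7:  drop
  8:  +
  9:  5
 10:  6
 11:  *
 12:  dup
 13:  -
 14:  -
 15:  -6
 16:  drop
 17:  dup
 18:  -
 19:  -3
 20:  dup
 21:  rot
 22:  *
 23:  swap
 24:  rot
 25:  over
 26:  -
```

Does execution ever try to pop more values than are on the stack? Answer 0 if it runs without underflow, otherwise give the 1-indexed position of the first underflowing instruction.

2     2
dup   2 2
*     4
-5    4 -5
5     4 -5 5
rot   -5 5 4
drop  -5 5
+     0
5     0 5
6     0 5 6
*     0 30
dup   0 30 30
-     0 0
-     0
-6    0 -6
drop  0
dup   0 0
-     0
-3    0 -3
dup   0 -3 -3
rot   -3 -3 0
*     -3 0
swap  0 -3
rot  — needs 3 operands, stack has 2 → underflow

24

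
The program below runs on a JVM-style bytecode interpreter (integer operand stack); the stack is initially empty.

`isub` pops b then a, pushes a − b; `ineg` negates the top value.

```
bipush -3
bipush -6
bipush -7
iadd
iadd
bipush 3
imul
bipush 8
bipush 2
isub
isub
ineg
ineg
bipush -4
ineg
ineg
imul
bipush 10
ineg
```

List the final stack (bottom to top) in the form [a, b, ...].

bipush -3 : -3
bipush -6 : -3 -6
bipush -7 : -3 -6 -7
iadd      : -3 -13
iadd      : -16
bipush 3  : -16 3
imul      : -48
bipush 8  : -48 8
bipush 2  : -48 8 2
isub      : -48 6
isub      : -54
ineg      : 54
ineg      : -54
bipush -4 : -54 -4
ineg      : -54 4
ineg      : -54 -4
imul      : 216
bipush 10 : 216 10
ineg      : 216 -10

[216, -10]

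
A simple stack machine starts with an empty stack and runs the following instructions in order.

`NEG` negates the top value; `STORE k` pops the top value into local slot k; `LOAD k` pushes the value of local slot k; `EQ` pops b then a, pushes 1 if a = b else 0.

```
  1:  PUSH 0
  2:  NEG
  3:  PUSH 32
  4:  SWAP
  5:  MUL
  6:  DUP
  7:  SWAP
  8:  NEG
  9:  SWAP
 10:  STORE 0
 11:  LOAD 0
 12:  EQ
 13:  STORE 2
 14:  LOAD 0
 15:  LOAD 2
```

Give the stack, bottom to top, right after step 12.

[1]

PUSH 0  → [0]
NEG     → [0]
PUSH 32 → [0, 32]
SWAP    → [32, 0]
MUL     → [0]
DUP     → [0, 0]
SWAP    → [0, 0]
NEG     → [0, 0]
SWAP    → [0, 0]
STORE 0 → [0]
LOAD 0  → [0, 0]
EQ      → [1]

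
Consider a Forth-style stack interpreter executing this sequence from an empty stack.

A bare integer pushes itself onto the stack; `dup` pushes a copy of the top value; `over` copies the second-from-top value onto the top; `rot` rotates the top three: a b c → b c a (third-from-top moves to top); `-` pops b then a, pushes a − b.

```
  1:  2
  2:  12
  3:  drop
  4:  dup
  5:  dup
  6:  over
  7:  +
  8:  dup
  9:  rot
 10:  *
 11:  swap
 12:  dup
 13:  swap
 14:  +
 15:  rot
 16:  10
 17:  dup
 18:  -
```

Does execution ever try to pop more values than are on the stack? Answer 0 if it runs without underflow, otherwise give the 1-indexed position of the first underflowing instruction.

0

2     [2]
12    [2, 12]
drop  [2]
dup   [2, 2]
dup   [2, 2, 2]
over  [2, 2, 2, 2]
+     [2, 2, 4]
dup   [2, 2, 4, 4]
rot   [2, 4, 4, 2]
*     [2, 4, 8]
swap  [2, 8, 4]
dup   [2, 8, 4, 4]
swap  [2, 8, 4, 4]
+     [2, 8, 8]
rot   [8, 8, 2]
10    [8, 8, 2, 10]
dup   [8, 8, 2, 10, 10]
-     [8, 8, 2, 0]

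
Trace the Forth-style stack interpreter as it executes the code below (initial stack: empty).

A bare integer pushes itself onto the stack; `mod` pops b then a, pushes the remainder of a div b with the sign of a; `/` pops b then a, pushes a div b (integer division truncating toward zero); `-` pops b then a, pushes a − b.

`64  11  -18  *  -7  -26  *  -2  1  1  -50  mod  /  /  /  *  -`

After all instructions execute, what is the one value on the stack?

64   [64]
11   [64, 11]
-18  [64, 11, -18]
*    [64, -198]
-7   [64, -198, -7]
-26  [64, -198, -7, -26]
*    [64, -198, 182]
-2   [64, -198, 182, -2]
1    [64, -198, 182, -2, 1]
1    [64, -198, 182, -2, 1, 1]
-50  [64, -198, 182, -2, 1, 1, -50]
mod  [64, -198, 182, -2, 1, 1]
/    [64, -198, 182, -2, 1]
/    [64, -198, 182, -2]
/    [64, -198, -91]
*    [64, 18018]
-    [-17954]

-17954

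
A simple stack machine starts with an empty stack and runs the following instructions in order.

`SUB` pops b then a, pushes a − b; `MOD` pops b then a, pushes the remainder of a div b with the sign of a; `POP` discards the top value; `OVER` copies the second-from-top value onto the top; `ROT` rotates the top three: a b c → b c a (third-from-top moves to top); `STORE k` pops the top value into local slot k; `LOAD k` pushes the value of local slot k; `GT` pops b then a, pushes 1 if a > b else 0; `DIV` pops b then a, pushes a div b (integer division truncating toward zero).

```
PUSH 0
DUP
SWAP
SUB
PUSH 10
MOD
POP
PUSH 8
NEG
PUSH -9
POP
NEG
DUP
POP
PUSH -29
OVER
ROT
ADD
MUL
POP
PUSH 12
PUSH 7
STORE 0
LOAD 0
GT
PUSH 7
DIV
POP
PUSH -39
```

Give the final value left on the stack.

-39

PUSH 0   → [0]
DUP      → [0, 0]
SWAP     → [0, 0]
SUB      → [0]
PUSH 10  → [0, 10]
MOD      → [0]
POP      → []
PUSH 8   → [8]
NEG      → [-8]
PUSH -9  → [-8, -9]
POP      → [-8]
NEG      → [8]
DUP      → [8, 8]
POP      → [8]
PUSH -29 → [8, -29]
OVER     → [8, -29, 8]
ROT      → [-29, 8, 8]
ADD      → [-29, 16]
MUL      → [-464]
POP      → []
PUSH 12  → [12]
PUSH 7   → [12, 7]
STORE 0  → [12]
LOAD 0   → [12, 7]
GT       → [1]
PUSH 7   → [1, 7]
DIV      → [0]
POP      → []
PUSH -39 → [-39]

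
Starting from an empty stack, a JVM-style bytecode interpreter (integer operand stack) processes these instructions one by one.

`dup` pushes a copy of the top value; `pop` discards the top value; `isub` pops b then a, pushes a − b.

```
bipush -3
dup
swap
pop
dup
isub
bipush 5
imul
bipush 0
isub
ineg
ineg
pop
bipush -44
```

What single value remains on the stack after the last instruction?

bipush -3  → [-3]
dup        → [-3, -3]
swap       → [-3, -3]
pop        → [-3]
dup        → [-3, -3]
isub       → [0]
bipush 5   → [0, 5]
imul       → [0]
bipush 0   → [0, 0]
isub       → [0]
ineg       → [0]
ineg       → [0]
pop        → []
bipush -44 → [-44]

-44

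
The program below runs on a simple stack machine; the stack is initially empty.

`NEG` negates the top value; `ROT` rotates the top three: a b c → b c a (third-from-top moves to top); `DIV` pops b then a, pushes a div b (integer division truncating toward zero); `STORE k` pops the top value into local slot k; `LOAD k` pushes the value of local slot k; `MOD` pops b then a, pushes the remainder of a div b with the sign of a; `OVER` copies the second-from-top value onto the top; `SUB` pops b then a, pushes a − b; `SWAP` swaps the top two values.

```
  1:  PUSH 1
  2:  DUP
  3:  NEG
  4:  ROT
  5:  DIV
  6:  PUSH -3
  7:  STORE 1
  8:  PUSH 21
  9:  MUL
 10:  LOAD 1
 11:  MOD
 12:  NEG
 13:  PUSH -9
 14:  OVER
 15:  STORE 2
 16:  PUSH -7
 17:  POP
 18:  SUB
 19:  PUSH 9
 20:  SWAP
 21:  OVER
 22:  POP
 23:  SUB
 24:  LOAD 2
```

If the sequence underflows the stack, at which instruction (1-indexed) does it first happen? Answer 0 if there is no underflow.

PUSH 1 -> [1]
DUP    -> [1, 1]
NEG    -> [1, -1]
ROT  — needs 3 operands, stack has 2 → underflow

4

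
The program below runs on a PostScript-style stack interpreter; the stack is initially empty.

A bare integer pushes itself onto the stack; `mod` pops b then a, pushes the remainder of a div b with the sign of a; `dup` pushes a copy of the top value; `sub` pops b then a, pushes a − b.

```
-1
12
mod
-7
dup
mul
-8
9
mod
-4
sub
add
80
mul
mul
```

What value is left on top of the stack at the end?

-1  -> [-1]
12  -> [-1, 12]
mod -> [-1]
-7  -> [-1, -7]
dup -> [-1, -7, -7]
mul -> [-1, 49]
-8  -> [-1, 49, -8]
9   -> [-1, 49, -8, 9]
mod -> [-1, 49, -8]
-4  -> [-1, 49, -8, -4]
sub -> [-1, 49, -4]
add -> [-1, 45]
80  -> [-1, 45, 80]
mul -> [-1, 3600]
mul -> [-3600]

-3600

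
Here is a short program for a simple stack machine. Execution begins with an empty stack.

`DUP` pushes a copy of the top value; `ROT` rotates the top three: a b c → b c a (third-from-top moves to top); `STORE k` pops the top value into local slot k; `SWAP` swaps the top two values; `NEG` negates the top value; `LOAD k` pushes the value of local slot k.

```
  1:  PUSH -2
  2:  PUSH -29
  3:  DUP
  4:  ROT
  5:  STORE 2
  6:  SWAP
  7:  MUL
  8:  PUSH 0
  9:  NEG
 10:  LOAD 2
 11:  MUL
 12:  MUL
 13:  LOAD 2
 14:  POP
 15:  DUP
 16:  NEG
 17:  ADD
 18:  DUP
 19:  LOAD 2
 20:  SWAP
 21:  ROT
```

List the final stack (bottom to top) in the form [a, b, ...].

PUSH -2  → [-2]
PUSH -29 → [-2, -29]
DUP      → [-2, -29, -29]
ROT      → [-29, -29, -2]
STORE 2  → [-29, -29]
SWAP     → [-29, -29]
MUL      → [841]
PUSH 0   → [841, 0]
NEG      → [841, 0]
LOAD 2   → [841, 0, -2]
MUL      → [841, 0]
MUL      → [0]
LOAD 2   → [0, -2]
POP      → [0]
DUP      → [0, 0]
NEG      → [0, 0]
ADD      → [0]
DUP      → [0, 0]
LOAD 2   → [0, 0, -2]
SWAP     → [0, -2, 0]
ROT      → [-2, 0, 0]

[-2, 0, 0]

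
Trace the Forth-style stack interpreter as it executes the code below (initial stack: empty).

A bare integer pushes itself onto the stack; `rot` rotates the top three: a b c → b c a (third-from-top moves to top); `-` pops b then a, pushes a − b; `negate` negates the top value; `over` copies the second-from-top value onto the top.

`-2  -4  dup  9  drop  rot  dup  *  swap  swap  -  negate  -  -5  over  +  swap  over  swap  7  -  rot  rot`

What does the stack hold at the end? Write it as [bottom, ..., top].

-2     : -2
-4     : -2 -4
dup    : -2 -4 -4
9      : -2 -4 -4 9
drop   : -2 -4 -4
rot    : -4 -4 -2
dup    : -4 -4 -2 -2
*      : -4 -4 4
swap   : -4 4 -4
swap   : -4 -4 4
-      : -4 -8
negate : -4 8
-      : -12
-5     : -12 -5
over   : -12 -5 -12
+      : -12 -17
swap   : -17 -12
over   : -17 -12 -17
swap   : -17 -17 -12
7      : -17 -17 -12 7
-      : -17 -17 -19
rot    : -17 -19 -17
rot    : -19 -17 -17

[-19, -17, -17]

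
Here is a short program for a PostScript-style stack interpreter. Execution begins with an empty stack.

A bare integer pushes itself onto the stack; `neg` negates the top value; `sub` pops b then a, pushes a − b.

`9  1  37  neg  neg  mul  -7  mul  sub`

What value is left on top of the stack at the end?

268

9   → [9]
1   → [9, 1]
37  → [9, 1, 37]
neg → [9, 1, -37]
neg → [9, 1, 37]
mul → [9, 37]
-7  → [9, 37, -7]
mul → [9, -259]
sub → [268]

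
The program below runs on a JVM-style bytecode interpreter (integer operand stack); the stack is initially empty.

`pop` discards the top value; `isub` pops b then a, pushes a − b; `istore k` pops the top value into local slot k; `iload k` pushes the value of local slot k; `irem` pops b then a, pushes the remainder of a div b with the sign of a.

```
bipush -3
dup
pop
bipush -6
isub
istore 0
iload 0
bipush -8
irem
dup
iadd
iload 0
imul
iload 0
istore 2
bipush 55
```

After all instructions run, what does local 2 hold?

3

bipush -3 → -3
dup       → -3 -3
pop       → -3
bipush -6 → -3 -6
isub      → 3
istore 0  → (empty)
iload 0   → 3
bipush -8 → 3 -8
irem      → 3
dup       → 3 3
iadd      → 6
iload 0   → 6 3
imul      → 18
iload 0   → 18 3
istore 2  → 18
bipush 55 → 18 55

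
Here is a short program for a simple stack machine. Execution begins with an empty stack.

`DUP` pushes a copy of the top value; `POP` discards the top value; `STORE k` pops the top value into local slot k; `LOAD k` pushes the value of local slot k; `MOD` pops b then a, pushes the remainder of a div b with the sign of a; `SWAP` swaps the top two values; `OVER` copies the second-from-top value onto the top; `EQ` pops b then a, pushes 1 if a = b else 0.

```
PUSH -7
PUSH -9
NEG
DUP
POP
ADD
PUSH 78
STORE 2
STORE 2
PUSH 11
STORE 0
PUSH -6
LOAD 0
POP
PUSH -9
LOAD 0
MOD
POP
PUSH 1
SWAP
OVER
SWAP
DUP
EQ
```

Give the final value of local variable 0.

PUSH -7 → [-7]
PUSH -9 → [-7, -9]
NEG     → [-7, 9]
DUP     → [-7, 9, 9]
POP     → [-7, 9]
ADD     → [2]
PUSH 78 → [2, 78]
STORE 2 → [2]
STORE 2 → []
PUSH 11 → [11]
STORE 0 → []
PUSH -6 → [-6]
LOAD 0  → [-6, 11]
POP     → [-6]
PUSH -9 → [-6, -9]
LOAD 0  → [-6, -9, 11]
MOD     → [-6, -9]
POP     → [-6]
PUSH 1  → [-6, 1]
SWAP    → [1, -6]
OVER    → [1, -6, 1]
SWAP    → [1, 1, -6]
DUP     → [1, 1, -6, -6]
EQ      → [1, 1, 1]

11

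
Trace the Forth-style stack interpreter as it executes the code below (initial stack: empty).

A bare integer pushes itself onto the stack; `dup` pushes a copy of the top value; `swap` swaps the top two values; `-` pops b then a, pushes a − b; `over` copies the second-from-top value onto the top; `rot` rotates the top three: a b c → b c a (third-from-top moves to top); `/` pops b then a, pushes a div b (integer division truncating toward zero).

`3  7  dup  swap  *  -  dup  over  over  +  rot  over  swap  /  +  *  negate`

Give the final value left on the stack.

-4140

3      -> 3
7      -> 3 7
dup    -> 3 7 7
swap   -> 3 7 7
*      -> 3 49
-      -> -46
dup    -> -46 -46
over   -> -46 -46 -46
over   -> -46 -46 -46 -46
+      -> -46 -46 -92
rot    -> -46 -92 -46
over   -> -46 -92 -46 -92
swap   -> -46 -92 -92 -46
/      -> -46 -92 2
+      -> -46 -90
*      -> 4140
negate -> -4140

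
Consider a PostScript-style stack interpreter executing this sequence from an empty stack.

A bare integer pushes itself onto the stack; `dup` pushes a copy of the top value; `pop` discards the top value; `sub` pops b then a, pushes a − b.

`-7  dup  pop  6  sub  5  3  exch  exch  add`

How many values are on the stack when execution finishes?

-7   → [-7]
dup  → [-7, -7]
pop  → [-7]
6    → [-7, 6]
sub  → [-13]
5    → [-13, 5]
3    → [-13, 5, 3]
exch → [-13, 3, 5]
exch → [-13, 5, 3]
add  → [-13, 8]

2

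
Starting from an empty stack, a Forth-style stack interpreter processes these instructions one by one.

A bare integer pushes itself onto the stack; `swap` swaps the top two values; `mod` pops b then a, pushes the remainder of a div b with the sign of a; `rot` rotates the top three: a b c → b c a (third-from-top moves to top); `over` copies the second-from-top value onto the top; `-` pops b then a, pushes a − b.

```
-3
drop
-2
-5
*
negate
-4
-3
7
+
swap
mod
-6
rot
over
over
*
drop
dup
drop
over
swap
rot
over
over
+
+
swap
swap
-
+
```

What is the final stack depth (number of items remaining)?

-3     → -3
drop   → (empty)
-2     → -2
-5     → -2 -5
*      → 10
negate → -10
-4     → -10 -4
-3     → -10 -4 -3
7      → -10 -4 -3 7
+      → -10 -4 4
swap   → -10 4 -4
mod    → -10 0
-6     → -10 0 -6
rot    → 0 -6 -10
over   → 0 -6 -10 -6
over   → 0 -6 -10 -6 -10
*      → 0 -6 -10 60
drop   → 0 -6 -10
dup    → 0 -6 -10 -10
drop   → 0 -6 -10
over   → 0 -6 -10 -6
swap   → 0 -6 -6 -10
rot    → 0 -6 -10 -6
over   → 0 -6 -10 -6 -10
over   → 0 -6 -10 -6 -10 -6
+      → 0 -6 -10 -6 -16
+      → 0 -6 -10 -22
swap   → 0 -6 -22 -10
swap   → 0 -6 -10 -22
-      → 0 -6 12
+      → 0 6

2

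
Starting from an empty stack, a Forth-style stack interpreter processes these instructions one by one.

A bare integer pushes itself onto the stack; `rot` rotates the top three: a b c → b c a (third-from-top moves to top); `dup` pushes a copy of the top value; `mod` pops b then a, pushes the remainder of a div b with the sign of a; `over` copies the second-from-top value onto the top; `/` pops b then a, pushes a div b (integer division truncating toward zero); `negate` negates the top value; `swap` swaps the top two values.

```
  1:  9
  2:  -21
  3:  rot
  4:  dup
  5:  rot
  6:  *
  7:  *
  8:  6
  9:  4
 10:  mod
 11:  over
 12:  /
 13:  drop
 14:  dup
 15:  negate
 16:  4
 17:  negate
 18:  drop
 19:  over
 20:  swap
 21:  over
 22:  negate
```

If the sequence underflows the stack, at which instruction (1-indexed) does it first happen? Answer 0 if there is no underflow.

9   : 9
-21 : 9 -21
rot  — needs 3 operands, stack has 2 → underflow

3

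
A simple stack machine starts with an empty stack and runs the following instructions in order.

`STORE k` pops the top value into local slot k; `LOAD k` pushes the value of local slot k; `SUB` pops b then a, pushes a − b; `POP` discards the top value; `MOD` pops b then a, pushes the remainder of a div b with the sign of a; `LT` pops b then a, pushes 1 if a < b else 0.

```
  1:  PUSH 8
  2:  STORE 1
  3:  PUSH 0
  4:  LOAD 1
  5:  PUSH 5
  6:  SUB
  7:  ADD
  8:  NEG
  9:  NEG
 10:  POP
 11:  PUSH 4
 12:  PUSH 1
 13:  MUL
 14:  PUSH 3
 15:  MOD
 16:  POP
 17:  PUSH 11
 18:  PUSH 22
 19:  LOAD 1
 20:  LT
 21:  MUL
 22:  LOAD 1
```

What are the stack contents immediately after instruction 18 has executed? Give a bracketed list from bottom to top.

[11, 22]

PUSH 8  : [8]
STORE 1 : []
PUSH 0  : [0]
LOAD 1  : [0, 8]
PUSH 5  : [0, 8, 5]
SUB     : [0, 3]
ADD     : [3]
NEG     : [-3]
NEG     : [3]
POP     : []
PUSH 4  : [4]
PUSH 1  : [4, 1]
MUL     : [4]
PUSH 3  : [4, 3]
MOD     : [1]
POP     : []
PUSH 11 : [11]
PUSH 22 : [11, 22]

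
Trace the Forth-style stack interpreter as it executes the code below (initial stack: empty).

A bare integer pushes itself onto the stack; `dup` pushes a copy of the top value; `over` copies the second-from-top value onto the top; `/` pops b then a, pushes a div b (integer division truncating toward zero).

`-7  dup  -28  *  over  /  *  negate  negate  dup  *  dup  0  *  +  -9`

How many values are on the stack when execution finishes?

-7     -> [-7]
dup    -> [-7, -7]
-28    -> [-7, -7, -28]
*      -> [-7, 196]
over   -> [-7, 196, -7]
/      -> [-7, -28]
*      -> [196]
negate -> [-196]
negate -> [196]
dup    -> [196, 196]
*      -> [38416]
dup    -> [38416, 38416]
0      -> [38416, 38416, 0]
*      -> [38416, 0]
+      -> [38416]
-9     -> [38416, -9]

2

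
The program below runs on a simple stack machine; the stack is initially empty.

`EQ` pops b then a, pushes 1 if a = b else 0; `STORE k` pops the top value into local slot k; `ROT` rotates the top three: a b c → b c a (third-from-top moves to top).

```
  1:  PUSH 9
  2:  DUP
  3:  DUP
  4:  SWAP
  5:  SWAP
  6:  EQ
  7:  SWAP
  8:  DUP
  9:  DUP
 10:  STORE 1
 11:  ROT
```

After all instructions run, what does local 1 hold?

9

PUSH 9   [9]
DUP      [9, 9]
DUP      [9, 9, 9]
SWAP     [9, 9, 9]
SWAP     [9, 9, 9]
EQ       [9, 1]
SWAP     [1, 9]
DUP      [1, 9, 9]
DUP      [1, 9, 9, 9]
STORE 1  [1, 9, 9]
ROT      [9, 9, 1]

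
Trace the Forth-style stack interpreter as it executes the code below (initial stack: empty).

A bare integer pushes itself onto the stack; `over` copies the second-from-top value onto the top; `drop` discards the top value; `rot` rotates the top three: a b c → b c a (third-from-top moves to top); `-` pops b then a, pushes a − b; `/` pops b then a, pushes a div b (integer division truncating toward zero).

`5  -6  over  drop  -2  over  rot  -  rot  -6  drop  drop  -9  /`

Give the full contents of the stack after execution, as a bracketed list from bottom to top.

[-2, 0]

5    : [5]
-6   : [5, -6]
over : [5, -6, 5]
drop : [5, -6]
-2   : [5, -6, -2]
over : [5, -6, -2, -6]
rot  : [5, -2, -6, -6]
-    : [5, -2, 0]
rot  : [-2, 0, 5]
-6   : [-2, 0, 5, -6]
drop : [-2, 0, 5]
drop : [-2, 0]
-9   : [-2, 0, -9]
/    : [-2, 0]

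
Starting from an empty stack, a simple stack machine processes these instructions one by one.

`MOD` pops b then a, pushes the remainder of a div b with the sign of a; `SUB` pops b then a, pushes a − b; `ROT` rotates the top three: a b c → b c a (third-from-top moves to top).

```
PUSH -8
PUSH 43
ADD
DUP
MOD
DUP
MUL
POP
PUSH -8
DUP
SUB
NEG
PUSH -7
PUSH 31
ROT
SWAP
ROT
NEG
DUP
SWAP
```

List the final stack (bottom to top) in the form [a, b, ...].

PUSH -8 : [-8]
PUSH 43 : [-8, 43]
ADD     : [35]
DUP     : [35, 35]
MOD     : [0]
DUP     : [0, 0]
MUL     : [0]
POP     : []
PUSH -8 : [-8]
DUP     : [-8, -8]
SUB     : [0]
NEG     : [0]
PUSH -7 : [0, -7]
PUSH 31 : [0, -7, 31]
ROT     : [-7, 31, 0]
SWAP    : [-7, 0, 31]
ROT     : [0, 31, -7]
NEG     : [0, 31, 7]
DUP     : [0, 31, 7, 7]
SWAP    : [0, 31, 7, 7]

[0, 31, 7, 7]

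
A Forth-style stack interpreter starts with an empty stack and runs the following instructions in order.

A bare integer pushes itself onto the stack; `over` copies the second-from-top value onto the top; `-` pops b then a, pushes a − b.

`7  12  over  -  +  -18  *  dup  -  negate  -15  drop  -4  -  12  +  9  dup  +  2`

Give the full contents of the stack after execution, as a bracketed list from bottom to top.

[16, 18, 2]

7      -> [7]
12     -> [7, 12]
over   -> [7, 12, 7]
-      -> [7, 5]
+      -> [12]
-18    -> [12, -18]
*      -> [-216]
dup    -> [-216, -216]
-      -> [0]
negate -> [0]
-15    -> [0, -15]
drop   -> [0]
-4     -> [0, -4]
-      -> [4]
12     -> [4, 12]
+      -> [16]
9      -> [16, 9]
dup    -> [16, 9, 9]
+      -> [16, 18]
2      -> [16, 18, 2]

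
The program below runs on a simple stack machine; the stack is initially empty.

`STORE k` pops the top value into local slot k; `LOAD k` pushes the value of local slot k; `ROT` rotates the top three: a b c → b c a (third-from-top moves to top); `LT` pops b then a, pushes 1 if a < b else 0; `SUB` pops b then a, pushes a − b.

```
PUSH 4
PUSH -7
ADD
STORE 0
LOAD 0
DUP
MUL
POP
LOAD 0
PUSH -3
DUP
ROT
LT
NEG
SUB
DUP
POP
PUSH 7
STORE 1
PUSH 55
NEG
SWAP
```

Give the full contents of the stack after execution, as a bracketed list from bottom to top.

PUSH 4  → 4
PUSH -7 → 4 -7
ADD     → -3
STORE 0 → (empty)
LOAD 0  → -3
DUP     → -3 -3
MUL     → 9
POP     → (empty)
LOAD 0  → -3
PUSH -3 → -3 -3
DUP     → -3 -3 -3
ROT     → -3 -3 -3
LT      → -3 0
NEG     → -3 0
SUB     → -3
DUP     → -3 -3
POP     → -3
PUSH 7  → -3 7
STORE 1 → -3
PUSH 55 → -3 55
NEG     → -3 -55
SWAP    → -55 -3

[-55, -3]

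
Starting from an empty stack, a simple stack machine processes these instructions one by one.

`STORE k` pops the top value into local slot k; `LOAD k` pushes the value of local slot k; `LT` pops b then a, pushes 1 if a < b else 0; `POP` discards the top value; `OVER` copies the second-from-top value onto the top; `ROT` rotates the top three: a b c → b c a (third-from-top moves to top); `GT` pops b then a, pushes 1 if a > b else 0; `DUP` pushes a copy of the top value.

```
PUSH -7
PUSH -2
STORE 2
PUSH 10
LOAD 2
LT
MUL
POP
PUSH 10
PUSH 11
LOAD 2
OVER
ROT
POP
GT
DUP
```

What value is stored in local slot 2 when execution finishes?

PUSH -7 : [-7]
PUSH -2 : [-7, -2]
STORE 2 : [-7]
PUSH 10 : [-7, 10]
LOAD 2  : [-7, 10, -2]
LT      : [-7, 0]
MUL     : [0]
POP     : []
PUSH 10 : [10]
PUSH 11 : [10, 11]
LOAD 2  : [10, 11, -2]
OVER    : [10, 11, -2, 11]
ROT     : [10, -2, 11, 11]
POP     : [10, -2, 11]
GT      : [10, 0]
DUP     : [10, 0, 0]

-2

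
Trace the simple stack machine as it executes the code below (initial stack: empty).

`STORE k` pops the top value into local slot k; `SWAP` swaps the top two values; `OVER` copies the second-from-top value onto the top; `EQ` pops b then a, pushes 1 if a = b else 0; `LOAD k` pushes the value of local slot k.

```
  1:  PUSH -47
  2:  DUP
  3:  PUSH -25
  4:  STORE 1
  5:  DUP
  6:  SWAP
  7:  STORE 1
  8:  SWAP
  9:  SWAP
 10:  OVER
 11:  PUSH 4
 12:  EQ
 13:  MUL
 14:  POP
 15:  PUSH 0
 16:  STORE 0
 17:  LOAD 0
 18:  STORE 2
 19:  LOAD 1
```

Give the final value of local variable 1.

PUSH -47  [-47]
DUP       [-47, -47]
PUSH -25  [-47, -47, -25]
STORE 1   [-47, -47]
DUP       [-47, -47, -47]
SWAP      [-47, -47, -47]
STORE 1   [-47, -47]
SWAP      [-47, -47]
SWAP      [-47, -47]
OVER      [-47, -47, -47]
PUSH 4    [-47, -47, -47, 4]
EQ        [-47, -47, 0]
MUL       [-47, 0]
POP       [-47]
PUSH 0    [-47, 0]
STORE 0   [-47]
LOAD 0    [-47, 0]
STORE 2   [-47]
LOAD 1    [-47, -47]

-47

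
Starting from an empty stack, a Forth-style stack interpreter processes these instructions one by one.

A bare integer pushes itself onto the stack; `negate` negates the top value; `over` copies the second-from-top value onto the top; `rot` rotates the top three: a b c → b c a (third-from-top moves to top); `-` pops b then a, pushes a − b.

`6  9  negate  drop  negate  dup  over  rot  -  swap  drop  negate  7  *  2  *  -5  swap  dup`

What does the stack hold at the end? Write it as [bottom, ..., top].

6      : [6]
9      : [6, 9]
negate : [6, -9]
drop   : [6]
negate : [-6]
dup    : [-6, -6]
over   : [-6, -6, -6]
rot    : [-6, -6, -6]
-      : [-6, 0]
swap   : [0, -6]
drop   : [0]
negate : [0]
7      : [0, 7]
*      : [0]
2      : [0, 2]
*      : [0]
-5     : [0, -5]
swap   : [-5, 0]
dup    : [-5, 0, 0]

[-5, 0, 0]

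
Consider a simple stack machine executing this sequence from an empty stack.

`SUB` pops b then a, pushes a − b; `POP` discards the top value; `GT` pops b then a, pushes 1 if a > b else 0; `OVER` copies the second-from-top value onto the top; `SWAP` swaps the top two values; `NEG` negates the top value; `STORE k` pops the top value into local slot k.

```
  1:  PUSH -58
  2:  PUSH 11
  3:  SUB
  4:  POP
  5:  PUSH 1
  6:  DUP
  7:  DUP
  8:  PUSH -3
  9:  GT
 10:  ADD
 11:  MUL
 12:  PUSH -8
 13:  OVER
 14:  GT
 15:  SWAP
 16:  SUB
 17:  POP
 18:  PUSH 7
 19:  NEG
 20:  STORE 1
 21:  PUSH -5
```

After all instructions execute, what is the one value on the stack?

PUSH -58 → -58
PUSH 11  → -58 11
SUB      → -69
POP      → (empty)
PUSH 1   → 1
DUP      → 1 1
DUP      → 1 1 1
PUSH -3  → 1 1 1 -3
GT       → 1 1 1
ADD      → 1 2
MUL      → 2
PUSH -8  → 2 -8
OVER     → 2 -8 2
GT       → 2 0
SWAP     → 0 2
SUB      → -2
POP      → (empty)
PUSH 7   → 7
NEG      → -7
STORE 1  → (empty)
PUSH -5  → -5

-5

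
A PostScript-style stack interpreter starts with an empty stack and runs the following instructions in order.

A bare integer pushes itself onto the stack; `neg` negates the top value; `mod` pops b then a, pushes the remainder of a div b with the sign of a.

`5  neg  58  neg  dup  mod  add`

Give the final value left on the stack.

5   -> [5]
neg -> [-5]
58  -> [-5, 58]
neg -> [-5, -58]
dup -> [-5, -58, -58]
mod -> [-5, 0]
add -> [-5]

-5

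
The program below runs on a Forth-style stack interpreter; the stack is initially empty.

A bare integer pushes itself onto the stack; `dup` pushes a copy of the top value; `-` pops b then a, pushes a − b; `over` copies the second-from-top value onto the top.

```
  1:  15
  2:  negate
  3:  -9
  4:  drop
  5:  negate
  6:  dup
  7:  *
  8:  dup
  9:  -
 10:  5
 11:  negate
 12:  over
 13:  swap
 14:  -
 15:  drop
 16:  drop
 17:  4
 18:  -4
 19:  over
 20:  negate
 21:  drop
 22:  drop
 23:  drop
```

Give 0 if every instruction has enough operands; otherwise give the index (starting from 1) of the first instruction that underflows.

0

15      [15]
negate  [-15]
-9      [-15, -9]
drop    [-15]
negate  [15]
dup     [15, 15]
*       [225]
dup     [225, 225]
-       [0]
5       [0, 5]
negate  [0, -5]
over    [0, -5, 0]
swap    [0, 0, -5]
-       [0, 5]
drop    [0]
drop    []
4       [4]
-4      [4, -4]
over    [4, -4, 4]
negate  [4, -4, -4]
drop    [4, -4]
drop    [4]
drop    []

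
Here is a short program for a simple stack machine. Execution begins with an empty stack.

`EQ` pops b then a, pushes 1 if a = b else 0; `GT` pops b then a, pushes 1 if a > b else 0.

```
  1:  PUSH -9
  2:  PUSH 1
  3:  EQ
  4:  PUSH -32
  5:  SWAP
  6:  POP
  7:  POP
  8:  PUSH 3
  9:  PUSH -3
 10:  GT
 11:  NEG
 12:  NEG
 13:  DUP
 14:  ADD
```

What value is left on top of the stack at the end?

2

PUSH -9  → [-9]
PUSH 1   → [-9, 1]
EQ       → [0]
PUSH -32 → [0, -32]
SWAP     → [-32, 0]
POP      → [-32]
POP      → []
PUSH 3   → [3]
PUSH -3  → [3, -3]
GT       → [1]
NEG      → [-1]
NEG      → [1]
DUP      → [1, 1]
ADD      → [2]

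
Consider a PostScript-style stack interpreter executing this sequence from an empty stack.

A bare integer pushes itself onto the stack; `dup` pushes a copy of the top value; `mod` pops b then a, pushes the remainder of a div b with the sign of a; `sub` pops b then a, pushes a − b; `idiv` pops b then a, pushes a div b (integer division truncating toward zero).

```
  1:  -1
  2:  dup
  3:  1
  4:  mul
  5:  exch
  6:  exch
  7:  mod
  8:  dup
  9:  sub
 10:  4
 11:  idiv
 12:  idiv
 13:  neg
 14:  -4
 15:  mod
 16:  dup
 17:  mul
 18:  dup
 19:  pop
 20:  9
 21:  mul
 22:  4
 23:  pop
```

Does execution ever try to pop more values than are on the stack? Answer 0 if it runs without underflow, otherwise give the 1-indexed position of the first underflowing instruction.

-1   → [-1]
dup  → [-1, -1]
1    → [-1, -1, 1]
mul  → [-1, -1]
exch → [-1, -1]
exch → [-1, -1]
mod  → [0]
dup  → [0, 0]
sub  → [0]
4    → [0, 4]
idiv → [0]
idiv  — needs 2 operands, stack has 1 → underflow

12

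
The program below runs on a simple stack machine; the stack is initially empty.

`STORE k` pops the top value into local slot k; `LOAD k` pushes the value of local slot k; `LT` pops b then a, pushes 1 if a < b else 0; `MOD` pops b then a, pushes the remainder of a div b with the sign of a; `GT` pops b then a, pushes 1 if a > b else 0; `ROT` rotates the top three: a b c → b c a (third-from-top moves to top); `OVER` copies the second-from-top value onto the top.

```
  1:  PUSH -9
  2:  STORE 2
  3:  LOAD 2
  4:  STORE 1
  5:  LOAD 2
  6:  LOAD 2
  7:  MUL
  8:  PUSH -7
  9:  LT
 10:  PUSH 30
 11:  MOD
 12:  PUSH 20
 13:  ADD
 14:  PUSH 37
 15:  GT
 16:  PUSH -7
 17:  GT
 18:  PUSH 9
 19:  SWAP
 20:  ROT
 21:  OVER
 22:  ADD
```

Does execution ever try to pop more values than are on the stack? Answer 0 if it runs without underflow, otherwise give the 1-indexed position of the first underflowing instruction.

20

PUSH -9 : [-9]
STORE 2 : []
LOAD 2  : [-9]
STORE 1 : []
LOAD 2  : [-9]
LOAD 2  : [-9, -9]
MUL     : [81]
PUSH -7 : [81, -7]
LT      : [0]
PUSH 30 : [0, 30]
MOD     : [0]
PUSH 20 : [0, 20]
ADD     : [20]
PUSH 37 : [20, 37]
GT      : [0]
PUSH -7 : [0, -7]
GT      : [1]
PUSH 9  : [1, 9]
SWAP    : [9, 1]
ROT  — needs 3 operands, stack has 2 → underflow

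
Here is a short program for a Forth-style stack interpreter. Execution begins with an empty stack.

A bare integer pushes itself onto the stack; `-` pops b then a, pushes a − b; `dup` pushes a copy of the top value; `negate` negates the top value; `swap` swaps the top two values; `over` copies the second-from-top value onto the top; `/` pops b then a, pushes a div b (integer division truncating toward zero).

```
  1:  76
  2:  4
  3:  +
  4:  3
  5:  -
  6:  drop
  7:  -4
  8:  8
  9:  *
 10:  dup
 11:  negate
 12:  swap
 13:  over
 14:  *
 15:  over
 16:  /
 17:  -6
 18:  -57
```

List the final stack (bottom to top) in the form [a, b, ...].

[32, -32, -6, -57]

76     → [76]
4      → [76, 4]
+      → [80]
3      → [80, 3]
-      → [77]
drop   → []
-4     → [-4]
8      → [-4, 8]
*      → [-32]
dup    → [-32, -32]
negate → [-32, 32]
swap   → [32, -32]
over   → [32, -32, 32]
*      → [32, -1024]
over   → [32, -1024, 32]
/      → [32, -32]
-6     → [32, -32, -6]
-57    → [32, -32, -6, -57]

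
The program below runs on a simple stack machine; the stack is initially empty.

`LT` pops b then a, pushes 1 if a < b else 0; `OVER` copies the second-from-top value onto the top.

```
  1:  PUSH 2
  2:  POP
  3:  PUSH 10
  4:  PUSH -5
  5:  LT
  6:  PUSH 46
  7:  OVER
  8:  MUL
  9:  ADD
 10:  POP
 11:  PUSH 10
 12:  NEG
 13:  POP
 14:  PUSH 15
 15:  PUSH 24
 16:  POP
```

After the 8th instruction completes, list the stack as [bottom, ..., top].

PUSH 2  : [2]
POP     : []
PUSH 10 : [10]
PUSH -5 : [10, -5]
LT      : [0]
PUSH 46 : [0, 46]
OVER    : [0, 46, 0]
MUL     : [0, 0]

[0, 0]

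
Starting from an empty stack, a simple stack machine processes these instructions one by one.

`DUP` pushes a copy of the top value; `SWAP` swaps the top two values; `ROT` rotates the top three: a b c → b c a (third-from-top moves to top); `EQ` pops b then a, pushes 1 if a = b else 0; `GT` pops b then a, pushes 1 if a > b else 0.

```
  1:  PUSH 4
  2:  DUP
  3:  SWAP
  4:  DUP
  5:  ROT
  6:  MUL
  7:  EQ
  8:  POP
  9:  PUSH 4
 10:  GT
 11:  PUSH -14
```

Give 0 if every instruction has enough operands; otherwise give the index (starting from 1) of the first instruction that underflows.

10

PUSH 4 → 4
DUP    → 4 4
SWAP   → 4 4
DUP    → 4 4 4
ROT    → 4 4 4
MUL    → 4 16
EQ     → 0
POP    → (empty)
PUSH 4 → 4
GT  — needs 2 operands, stack has 1 → underflow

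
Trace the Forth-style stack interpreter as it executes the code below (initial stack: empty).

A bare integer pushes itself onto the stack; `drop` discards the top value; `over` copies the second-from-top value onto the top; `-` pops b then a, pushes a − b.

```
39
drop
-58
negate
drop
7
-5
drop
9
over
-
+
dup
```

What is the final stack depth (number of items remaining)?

39     : [39]
drop   : []
-58    : [-58]
negate : [58]
drop   : []
7      : [7]
-5     : [7, -5]
drop   : [7]
9      : [7, 9]
over   : [7, 9, 7]
-      : [7, 2]
+      : [9]
dup    : [9, 9]

2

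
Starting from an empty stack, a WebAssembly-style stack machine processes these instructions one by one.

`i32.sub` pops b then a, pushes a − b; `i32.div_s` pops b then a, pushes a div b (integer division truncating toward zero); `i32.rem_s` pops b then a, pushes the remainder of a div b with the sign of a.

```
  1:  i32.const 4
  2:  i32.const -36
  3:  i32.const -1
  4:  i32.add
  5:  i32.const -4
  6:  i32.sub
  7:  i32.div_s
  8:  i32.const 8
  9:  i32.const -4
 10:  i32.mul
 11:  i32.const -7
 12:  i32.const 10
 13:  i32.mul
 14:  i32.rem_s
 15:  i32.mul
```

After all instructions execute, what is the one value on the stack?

i32.const 4   : 4
i32.const -36 : 4 -36
i32.const -1  : 4 -36 -1
i32.add       : 4 -37
i32.const -4  : 4 -37 -4
i32.sub       : 4 -33
i32.div_s     : 0
i32.const 8   : 0 8
i32.const -4  : 0 8 -4
i32.mul       : 0 -32
i32.const -7  : 0 -32 -7
i32.const 10  : 0 -32 -7 10
i32.mul       : 0 -32 -70
i32.rem_s     : 0 -32
i32.mul       : 0

0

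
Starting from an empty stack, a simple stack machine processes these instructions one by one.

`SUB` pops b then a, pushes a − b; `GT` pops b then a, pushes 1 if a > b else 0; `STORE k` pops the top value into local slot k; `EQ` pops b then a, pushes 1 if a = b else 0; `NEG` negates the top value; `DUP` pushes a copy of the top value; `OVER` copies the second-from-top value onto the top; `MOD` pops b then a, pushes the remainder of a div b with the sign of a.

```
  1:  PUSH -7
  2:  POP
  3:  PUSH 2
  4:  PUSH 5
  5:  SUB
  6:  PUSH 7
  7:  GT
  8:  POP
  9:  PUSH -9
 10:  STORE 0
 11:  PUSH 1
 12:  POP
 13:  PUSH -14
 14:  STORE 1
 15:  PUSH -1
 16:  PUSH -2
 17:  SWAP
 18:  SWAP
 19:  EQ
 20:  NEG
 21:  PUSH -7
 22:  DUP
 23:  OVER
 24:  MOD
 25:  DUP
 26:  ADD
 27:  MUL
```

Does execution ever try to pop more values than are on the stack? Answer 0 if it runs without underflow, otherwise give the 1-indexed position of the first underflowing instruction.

0

PUSH -7  → [-7]
POP      → []
PUSH 2   → [2]
PUSH 5   → [2, 5]
SUB      → [-3]
PUSH 7   → [-3, 7]
GT       → [0]
POP      → []
PUSH -9  → [-9]
STORE 0  → []
PUSH 1   → [1]
POP      → []
PUSH -14 → [-14]
STORE 1  → []
PUSH -1  → [-1]
PUSH -2  → [-1, -2]
SWAP     → [-2, -1]
SWAP     → [-1, -2]
EQ       → [0]
NEG      → [0]
PUSH -7  → [0, -7]
DUP      → [0, -7, -7]
OVER     → [0, -7, -7, -7]
MOD      → [0, -7, 0]
DUP      → [0, -7, 0, 0]
ADD      → [0, -7, 0]
MUL      → [0, 0]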